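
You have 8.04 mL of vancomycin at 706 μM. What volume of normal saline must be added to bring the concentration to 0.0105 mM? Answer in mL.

0.0105 mM = 10.5 μM.
V₂ = C₁V₁/C₂ = 706 × 8.04 / 10.5 = 541 mL.
Diluent to add = V₂ − V₁ = 541 − 8.04 = 533 mL.

533 mL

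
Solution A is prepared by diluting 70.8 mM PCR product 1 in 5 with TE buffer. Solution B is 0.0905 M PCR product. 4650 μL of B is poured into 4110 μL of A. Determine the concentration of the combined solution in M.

0.0547 M

C_A = 70.8 mM / 5 = 14.2 mM.
C_B = 0.0905 M = 90.5 mM.
C_mix = (C_A·V_A + C_B·V_B)/(V_A + V_B) = (14.2×4110 + 90.5×4650) / 8760 = 54.7 mM = 0.0547 M.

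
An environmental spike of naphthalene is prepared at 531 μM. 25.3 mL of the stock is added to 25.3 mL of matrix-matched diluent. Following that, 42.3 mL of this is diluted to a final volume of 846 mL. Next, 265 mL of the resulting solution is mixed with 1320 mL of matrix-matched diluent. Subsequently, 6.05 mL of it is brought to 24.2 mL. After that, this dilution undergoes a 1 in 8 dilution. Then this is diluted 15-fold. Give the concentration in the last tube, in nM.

Overall dilution factor = 2 × 20 × 5.981 × 4 × 8 × 15 = 1.15 × 10⁵.
531 μM / 1.15 × 10⁵ = 4.62 × 10⁻³ μM = 4.62 nM.

4.62 nM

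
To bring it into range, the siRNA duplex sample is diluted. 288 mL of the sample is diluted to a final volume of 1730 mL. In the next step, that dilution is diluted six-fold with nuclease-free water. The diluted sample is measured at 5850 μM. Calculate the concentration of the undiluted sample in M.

Overall dilution factor = 6.007 × 6 = 36.0.
Original = 5850 μM × 36.0 = 2.11 × 10⁵ μM = 0.211 M.

0.211 M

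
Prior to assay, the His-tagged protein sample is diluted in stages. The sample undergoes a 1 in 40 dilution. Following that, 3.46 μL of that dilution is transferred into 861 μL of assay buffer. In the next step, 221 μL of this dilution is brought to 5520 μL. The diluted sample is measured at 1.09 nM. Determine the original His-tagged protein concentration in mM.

0.272 mM

Overall dilution factor = 40 × 249.8 × 24.98 = 2.50 × 10⁵.
Original = 1.09 nM × 2.50 × 10⁵ = 2.72 × 10⁵ nM = 0.272 mM.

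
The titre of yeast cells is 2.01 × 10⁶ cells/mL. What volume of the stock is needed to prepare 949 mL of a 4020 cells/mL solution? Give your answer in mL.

V₁ = C₂V₂/C₁ = 4020 × 949 / 2.01 × 10⁶ = 1.90 mL.

1.90 mL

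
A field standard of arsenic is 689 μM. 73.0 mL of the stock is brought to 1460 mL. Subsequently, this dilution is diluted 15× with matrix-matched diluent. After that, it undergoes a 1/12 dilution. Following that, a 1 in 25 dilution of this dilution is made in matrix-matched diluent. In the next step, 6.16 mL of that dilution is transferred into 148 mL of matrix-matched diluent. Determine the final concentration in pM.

Overall dilution factor = 20 × 15 × 12 × 25 × 25.03 = 2.25 × 10⁶.
689 μM / 2.25 × 10⁶ = 3.06 × 10⁻⁴ μM = 306 pM.

306 pM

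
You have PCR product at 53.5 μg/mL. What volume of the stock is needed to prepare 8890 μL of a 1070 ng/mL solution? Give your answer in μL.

178 μL

1070 ng/mL = 1.07 μg/mL.
V₁ = C₂V₂/C₁ = 1.07 × 8890 / 53.5 = 178 μL.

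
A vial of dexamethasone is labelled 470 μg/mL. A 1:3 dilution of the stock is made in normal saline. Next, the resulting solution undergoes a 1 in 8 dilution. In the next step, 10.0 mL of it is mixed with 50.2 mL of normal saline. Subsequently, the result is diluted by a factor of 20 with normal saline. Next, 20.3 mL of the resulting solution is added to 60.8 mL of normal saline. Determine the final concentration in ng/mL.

Overall dilution factor = 3 × 8 × 6.020 × 20 × 3.995 = 1.15 × 10⁴.
470 μg/mL / 1.15 × 10⁴ = 0.0407 μg/mL = 40.7 ng/mL.

40.7 ng/mL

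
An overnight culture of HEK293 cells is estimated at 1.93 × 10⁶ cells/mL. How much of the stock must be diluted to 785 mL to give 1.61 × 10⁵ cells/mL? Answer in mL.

65.5 mL

V₁ = C₂V₂/C₁ = 1.61 × 10⁵ × 785 / 1.93 × 10⁶ = 65.5 mL.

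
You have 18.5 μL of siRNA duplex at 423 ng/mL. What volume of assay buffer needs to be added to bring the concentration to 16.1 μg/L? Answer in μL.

468 μL

16.1 μg/L = 16.1 ng/mL.
V₂ = C₁V₁/C₂ = 423 × 18.5 / 16.1 = 486 μL.
Diluent to add = V₂ − V₁ = 486 − 18.5 = 468 μL.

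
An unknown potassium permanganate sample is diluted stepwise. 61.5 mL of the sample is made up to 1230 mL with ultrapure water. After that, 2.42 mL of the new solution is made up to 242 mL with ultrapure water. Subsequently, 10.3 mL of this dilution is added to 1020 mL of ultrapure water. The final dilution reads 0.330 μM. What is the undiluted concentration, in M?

0.0660 M

Overall dilution factor = 20 × 100 × 100.0 = 2.00 × 10⁵.
Original = 0.330 μM × 2.00 × 10⁵ = 6.60 × 10⁴ μM = 0.0660 M.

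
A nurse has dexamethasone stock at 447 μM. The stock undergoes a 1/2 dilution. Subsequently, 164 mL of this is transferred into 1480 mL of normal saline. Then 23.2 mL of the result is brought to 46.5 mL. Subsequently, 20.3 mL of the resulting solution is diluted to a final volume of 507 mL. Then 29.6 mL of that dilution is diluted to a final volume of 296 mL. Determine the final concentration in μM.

Overall dilution factor = 2 × 10.02 × 2.004 × 24.98 × 10 = 1.00 × 10⁴.
447 μM / 1.00 × 10⁴ = 0.0445 μM.

0.0445 μM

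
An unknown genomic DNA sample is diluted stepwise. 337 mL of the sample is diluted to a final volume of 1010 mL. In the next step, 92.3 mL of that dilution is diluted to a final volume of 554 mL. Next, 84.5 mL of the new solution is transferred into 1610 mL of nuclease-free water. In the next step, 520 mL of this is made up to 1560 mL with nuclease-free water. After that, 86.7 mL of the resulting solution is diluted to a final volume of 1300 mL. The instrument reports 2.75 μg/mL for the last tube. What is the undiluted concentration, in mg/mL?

Overall dilution factor = 2.997 × 6.002 × 20.05 × 3 × 14.99 = 1.62 × 10⁴.
Original = 2.75 μg/mL × 1.62 × 10⁴ = 4.46 × 10⁴ μg/mL = 44.6 mg/mL.

44.6 mg/mL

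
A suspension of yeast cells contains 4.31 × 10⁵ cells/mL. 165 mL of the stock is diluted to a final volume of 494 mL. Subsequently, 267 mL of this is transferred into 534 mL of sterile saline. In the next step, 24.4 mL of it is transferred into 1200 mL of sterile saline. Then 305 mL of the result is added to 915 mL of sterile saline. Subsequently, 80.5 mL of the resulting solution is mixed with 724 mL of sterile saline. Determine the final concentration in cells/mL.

Overall dilution factor = 2.994 × 3 × 50.18 × 4 × 9.994 = 1.80 × 10⁴.
4.31 × 10⁵ cells/mL / 1.80 × 10⁴ = 23.9 cells/mL.

23.9 cells/mL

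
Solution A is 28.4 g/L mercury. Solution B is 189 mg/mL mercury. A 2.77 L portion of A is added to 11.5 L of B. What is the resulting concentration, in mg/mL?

C_B = 189 mg/mL = 189 g/L.
C_mix = (C_A·V_A + C_B·V_B)/(V_A + V_B) = (28.4×2.77 + 189×11.5) / 14.27 = 158 g/L = 158 mg/mL.

158 mg/mL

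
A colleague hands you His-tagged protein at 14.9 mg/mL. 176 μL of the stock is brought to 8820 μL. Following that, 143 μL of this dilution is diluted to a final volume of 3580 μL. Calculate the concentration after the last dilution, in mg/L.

11.9 mg/L

Overall dilution factor = 50.11 × 25.03 = 1255.
14.9 mg/mL / 1255 = 0.0119 mg/mL = 11.9 mg/L.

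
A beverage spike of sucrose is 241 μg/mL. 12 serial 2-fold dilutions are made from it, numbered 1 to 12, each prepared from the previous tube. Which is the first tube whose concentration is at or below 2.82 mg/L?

Tube n has concentration 241 μg/mL / 2ⁿ.
Need 2ⁿ ≥ 241 μg/mL / 2.82 mg/L = 85.5, so n ≥ 6.42.
First such tube: n = 7.

tube 7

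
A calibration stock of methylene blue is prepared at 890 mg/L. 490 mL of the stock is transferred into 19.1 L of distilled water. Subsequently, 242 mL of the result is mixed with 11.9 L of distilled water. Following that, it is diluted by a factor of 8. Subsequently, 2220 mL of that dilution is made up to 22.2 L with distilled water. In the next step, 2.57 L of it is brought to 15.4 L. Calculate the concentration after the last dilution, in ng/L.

926 ng/L

Overall dilution factor = 39.98 × 50.17 × 8 × 10 × 5.992 = 9.62 × 10⁵.
890 mg/L / 9.62 × 10⁵ = 9.26 × 10⁻⁴ mg/L = 926 ng/L.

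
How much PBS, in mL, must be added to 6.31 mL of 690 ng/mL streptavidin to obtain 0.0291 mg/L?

143 mL

0.0291 mg/L = 29.1 ng/mL.
V₂ = C₁V₁/C₂ = 690 × 6.31 / 29.1 = 150 mL.
Diluent to add = V₂ − V₁ = 150 − 6.31 = 143 mL.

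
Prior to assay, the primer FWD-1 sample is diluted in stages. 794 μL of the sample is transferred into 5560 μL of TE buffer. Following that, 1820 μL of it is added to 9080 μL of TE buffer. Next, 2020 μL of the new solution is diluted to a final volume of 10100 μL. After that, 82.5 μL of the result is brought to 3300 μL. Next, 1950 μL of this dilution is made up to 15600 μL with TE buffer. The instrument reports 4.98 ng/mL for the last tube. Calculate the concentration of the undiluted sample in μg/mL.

Overall dilution factor = 8.003 × 5.989 × 5 × 40 × 8 = 7.67 × 10⁴.
Original = 4.98 ng/mL × 7.67 × 10⁴ = 3.82 × 10⁵ ng/mL = 382 μg/mL.

382 μg/mL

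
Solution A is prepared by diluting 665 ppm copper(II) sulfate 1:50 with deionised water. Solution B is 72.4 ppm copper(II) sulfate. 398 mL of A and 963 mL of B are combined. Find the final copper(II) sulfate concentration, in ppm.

C_A = 665 ppm / 50 = 13.3 ppm.
C_mix = (C_A·V_A + C_B·V_B)/(V_A + V_B) = (13.3×398 + 72.4×963) / 1361 = 55.1 ppm.

55.1 ppm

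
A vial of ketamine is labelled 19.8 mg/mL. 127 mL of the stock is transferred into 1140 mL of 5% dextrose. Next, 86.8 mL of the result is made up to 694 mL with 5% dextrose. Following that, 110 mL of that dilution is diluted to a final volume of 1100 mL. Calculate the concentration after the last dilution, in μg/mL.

24.8 μg/mL

Overall dilution factor = 9.976 × 7.995 × 10 = 798.
19.8 mg/mL / 798 = 0.0248 mg/mL = 24.8 μg/mL.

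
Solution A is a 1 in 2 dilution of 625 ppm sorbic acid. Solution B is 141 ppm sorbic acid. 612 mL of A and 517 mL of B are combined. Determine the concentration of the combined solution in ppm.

C_A = 625 ppm / 2 = 312 ppm.
C_mix = (C_A·V_A + C_B·V_B)/(V_A + V_B) = (312×612 + 141×517) / 1129 = 234 ppm.

234 ppm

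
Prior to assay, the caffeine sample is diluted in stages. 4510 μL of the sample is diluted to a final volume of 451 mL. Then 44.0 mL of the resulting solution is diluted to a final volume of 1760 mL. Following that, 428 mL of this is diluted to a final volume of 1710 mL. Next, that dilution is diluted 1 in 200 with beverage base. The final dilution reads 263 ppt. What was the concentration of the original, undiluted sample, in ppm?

Overall dilution factor = 100 × 40 × 3.995 × 200 = 3.20 × 10⁶.
Original = 263 ppt × 3.20 × 10⁶ = 8.41 × 10⁸ ppt = 841 ppm.

841 ppm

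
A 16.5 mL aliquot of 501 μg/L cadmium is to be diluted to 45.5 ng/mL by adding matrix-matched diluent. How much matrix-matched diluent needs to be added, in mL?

165 mL

45.5 ng/mL = 45.5 μg/L.
V₂ = C₁V₁/C₂ = 501 × 16.5 / 45.5 = 182 mL.
Diluent to add = V₂ − V₁ = 182 − 16.5 = 165 mL.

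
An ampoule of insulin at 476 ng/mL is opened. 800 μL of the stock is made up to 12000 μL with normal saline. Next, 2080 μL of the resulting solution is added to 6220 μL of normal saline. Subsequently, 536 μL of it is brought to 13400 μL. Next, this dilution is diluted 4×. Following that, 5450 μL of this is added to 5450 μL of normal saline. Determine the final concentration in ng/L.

Overall dilution factor = 15 × 3.990 × 25 × 4 × 2 = 1.20 × 10⁴.
476 ng/mL / 1.20 × 10⁴ = 0.0398 ng/mL = 39.8 ng/L.

39.8 ng/L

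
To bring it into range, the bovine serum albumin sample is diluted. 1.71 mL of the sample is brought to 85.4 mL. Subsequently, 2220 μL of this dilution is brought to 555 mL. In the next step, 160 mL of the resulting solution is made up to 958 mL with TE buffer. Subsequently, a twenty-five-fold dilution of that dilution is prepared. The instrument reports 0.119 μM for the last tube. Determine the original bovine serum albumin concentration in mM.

222 mM

Overall dilution factor = 49.94 × 250 × 5.987 × 25 = 1.87 × 10⁶.
Original = 0.119 μM × 1.87 × 10⁶ = 2.22 × 10⁵ μM = 222 mM.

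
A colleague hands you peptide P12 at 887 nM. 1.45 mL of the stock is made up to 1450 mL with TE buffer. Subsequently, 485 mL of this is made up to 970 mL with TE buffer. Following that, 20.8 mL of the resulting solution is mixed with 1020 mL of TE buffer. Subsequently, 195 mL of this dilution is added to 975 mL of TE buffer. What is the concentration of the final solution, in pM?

1.48 pM

Overall dilution factor = 1000 × 2 × 50.04 × 6 = 6.00 × 10⁵.
887 nM / 6.00 × 10⁵ = 1.48 × 10⁻³ nM = 1.48 pM.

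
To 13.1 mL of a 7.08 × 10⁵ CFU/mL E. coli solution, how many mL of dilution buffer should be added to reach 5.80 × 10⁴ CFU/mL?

V₂ = C₁V₁/C₂ = 7.08 × 10⁵ × 13.1 / 5.80 × 10⁴ = 160 mL.
Diluent to add = V₂ − V₁ = 160 − 13.1 = 147 mL.

147 mL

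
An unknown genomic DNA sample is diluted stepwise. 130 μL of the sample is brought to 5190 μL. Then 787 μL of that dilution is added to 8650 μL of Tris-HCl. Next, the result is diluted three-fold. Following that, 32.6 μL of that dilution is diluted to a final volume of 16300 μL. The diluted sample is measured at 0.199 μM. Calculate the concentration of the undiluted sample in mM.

Overall dilution factor = 39.92 × 11.99 × 3 × 500 = 7.18 × 10⁵.
Original = 0.199 μM × 7.18 × 10⁵ = 1.43 × 10⁵ μM = 143 mM.

143 mM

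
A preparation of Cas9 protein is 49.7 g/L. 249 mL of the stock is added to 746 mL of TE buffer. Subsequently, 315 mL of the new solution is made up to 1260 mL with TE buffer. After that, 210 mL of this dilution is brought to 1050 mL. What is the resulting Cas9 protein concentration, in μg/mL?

Overall dilution factor = 3.996 × 4 × 5 = 79.9.
49.7 g/L / 79.9 = 0.622 g/L = 622 μg/mL.

622 μg/mL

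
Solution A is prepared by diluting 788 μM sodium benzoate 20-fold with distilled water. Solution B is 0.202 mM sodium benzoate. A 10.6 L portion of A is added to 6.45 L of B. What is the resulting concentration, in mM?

0.101 mM

C_A = 788 μM / 20 = 39.4 μM.
C_B = 0.202 mM = 202 μM.
C_mix = (C_A·V_A + C_B·V_B)/(V_A + V_B) = (39.4×10.6 + 202×6.45) / 17.05 = 101 μM = 0.101 mM.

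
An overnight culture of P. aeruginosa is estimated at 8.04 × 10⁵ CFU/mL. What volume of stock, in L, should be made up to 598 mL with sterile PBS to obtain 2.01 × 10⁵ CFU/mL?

V₁ = C₂V₂/C₁ = 2.01 × 10⁵ × 598 / 8.04 × 10⁵ = 150 mL = 0.150 L.

0.150 L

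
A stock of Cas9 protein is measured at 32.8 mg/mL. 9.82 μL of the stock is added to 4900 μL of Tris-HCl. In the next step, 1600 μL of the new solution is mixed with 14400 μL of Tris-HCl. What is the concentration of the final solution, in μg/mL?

6.56 μg/mL

Overall dilution factor = 500.0 × 10 = 5000.
32.8 mg/mL / 5000 = 6.56 × 10⁻³ mg/mL = 6.56 μg/mL.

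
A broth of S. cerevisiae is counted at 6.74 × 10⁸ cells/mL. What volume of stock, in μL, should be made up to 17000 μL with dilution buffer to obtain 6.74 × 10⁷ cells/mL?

1700 μL

V₁ = C₂V₂/C₁ = 6.74 × 10⁷ × 17000 / 6.74 × 10⁸ = 1700 μL.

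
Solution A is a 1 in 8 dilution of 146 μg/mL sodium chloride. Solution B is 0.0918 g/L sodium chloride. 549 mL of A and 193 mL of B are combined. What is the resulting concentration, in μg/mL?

37.4 μg/mL

C_A = 146 μg/mL / 8 = 18.2 μg/mL.
C_B = 0.0918 g/L = 91.8 μg/mL.
C_mix = (C_A·V_A + C_B·V_B)/(V_A + V_B) = (18.2×549 + 91.8×193) / 742.0 = 37.4 μg/mL.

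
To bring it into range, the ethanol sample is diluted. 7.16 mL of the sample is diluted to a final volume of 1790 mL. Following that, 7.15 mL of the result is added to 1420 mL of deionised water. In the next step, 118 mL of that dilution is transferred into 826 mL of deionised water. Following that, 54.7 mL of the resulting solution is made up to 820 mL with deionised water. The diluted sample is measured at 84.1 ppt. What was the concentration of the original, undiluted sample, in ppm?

503 ppm

Overall dilution factor = 250 × 199.6 × 8 × 14.99 = 5.98 × 10⁶.
Original = 84.1 ppt × 5.98 × 10⁶ = 5.03 × 10⁸ ppt = 503 ppm.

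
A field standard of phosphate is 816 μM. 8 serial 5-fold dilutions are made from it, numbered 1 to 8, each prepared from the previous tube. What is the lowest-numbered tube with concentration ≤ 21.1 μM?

tube 3

Tube n has concentration 816 μM / 5ⁿ.
Need 5ⁿ ≥ 816 μM / 21.1 μM = 38.7, so n ≥ 2.27.
First such tube: n = 3.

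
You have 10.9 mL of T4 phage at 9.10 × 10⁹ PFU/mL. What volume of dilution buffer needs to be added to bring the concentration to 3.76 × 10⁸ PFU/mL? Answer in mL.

V₂ = C₁V₁/C₂ = 9.10 × 10⁹ × 10.9 / 3.76 × 10⁸ = 264 mL.
Diluent to add = V₂ − V₁ = 264 − 10.9 = 253 mL.

253 mL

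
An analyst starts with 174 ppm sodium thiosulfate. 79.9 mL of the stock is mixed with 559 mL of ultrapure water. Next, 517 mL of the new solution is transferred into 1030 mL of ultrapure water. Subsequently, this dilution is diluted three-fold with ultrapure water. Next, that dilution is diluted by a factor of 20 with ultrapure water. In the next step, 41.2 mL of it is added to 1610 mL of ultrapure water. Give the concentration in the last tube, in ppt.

Overall dilution factor = 7.996 × 2.992 × 3 × 20 × 40.08 = 5.75 × 10⁴.
174 ppm / 5.75 × 10⁴ = 3.02 × 10⁻³ ppm = 3020 ppt.

3020 ppt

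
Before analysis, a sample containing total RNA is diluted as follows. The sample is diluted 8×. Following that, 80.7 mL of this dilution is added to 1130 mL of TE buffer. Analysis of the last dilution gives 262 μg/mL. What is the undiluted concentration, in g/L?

Overall dilution factor = 8 × 15.00 = 120.
Original = 262 μg/mL × 120 = 3.14 × 10⁴ μg/mL = 31.4 g/L.

31.4 g/L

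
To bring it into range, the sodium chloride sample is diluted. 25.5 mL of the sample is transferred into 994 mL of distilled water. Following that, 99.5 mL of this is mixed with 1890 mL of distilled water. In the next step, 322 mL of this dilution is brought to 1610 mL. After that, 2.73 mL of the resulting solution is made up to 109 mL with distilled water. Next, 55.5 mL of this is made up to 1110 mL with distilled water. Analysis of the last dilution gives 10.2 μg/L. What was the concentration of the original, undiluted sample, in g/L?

Overall dilution factor = 39.98 × 19.99 × 5 × 39.93 × 20 = 3.19 × 10⁶.
Original = 10.2 μg/L × 3.19 × 10⁶ = 3.26 × 10⁷ μg/L = 32.6 g/L.

32.6 g/L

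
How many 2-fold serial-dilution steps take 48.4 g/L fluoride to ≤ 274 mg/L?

Need 2ⁿ ≥ 177, so n ≥ log(177)/log(2) = 7.46.
Minimum whole steps: n = 8.

8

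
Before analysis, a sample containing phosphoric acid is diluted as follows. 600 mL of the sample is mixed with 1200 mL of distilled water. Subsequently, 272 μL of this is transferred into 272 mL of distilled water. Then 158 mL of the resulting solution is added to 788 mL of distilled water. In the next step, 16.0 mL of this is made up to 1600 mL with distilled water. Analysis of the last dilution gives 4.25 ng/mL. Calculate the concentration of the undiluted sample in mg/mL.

7.64 mg/mL

Overall dilution factor = 3 × 1001 × 5.987 × 100 = 1.80 × 10⁶.
Original = 4.25 ng/mL × 1.80 × 10⁶ = 7.64 × 10⁶ ng/mL = 7.64 mg/mL.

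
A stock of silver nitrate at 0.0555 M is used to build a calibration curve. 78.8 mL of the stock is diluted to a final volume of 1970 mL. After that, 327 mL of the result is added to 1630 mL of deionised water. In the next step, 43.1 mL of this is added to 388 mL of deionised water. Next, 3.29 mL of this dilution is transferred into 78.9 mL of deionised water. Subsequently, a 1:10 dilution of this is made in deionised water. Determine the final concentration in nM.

Overall dilution factor = 25 × 5.985 × 10.00 × 24.98 × 10 = 3.74 × 10⁵.
0.0555 M / 3.74 × 10⁵ = 1.48 × 10⁻⁷ M = 148 nM.

148 nM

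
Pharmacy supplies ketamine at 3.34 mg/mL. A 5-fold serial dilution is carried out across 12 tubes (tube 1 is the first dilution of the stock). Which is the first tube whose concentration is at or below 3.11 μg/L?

Tube n has concentration 3.34 mg/mL / 5ⁿ.
Need 5ⁿ ≥ 3.34 mg/mL / 3.11 μg/L = 1.07 × 10⁶, so n ≥ 8.63.
First such tube: n = 9.

tube 9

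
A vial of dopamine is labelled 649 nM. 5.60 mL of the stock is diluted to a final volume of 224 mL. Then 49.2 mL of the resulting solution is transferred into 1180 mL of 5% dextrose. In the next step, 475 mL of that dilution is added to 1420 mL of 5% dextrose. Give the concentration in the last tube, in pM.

163 pM

Overall dilution factor = 40 × 24.98 × 3.989 = 3987.
649 nM / 3987 = 0.163 nM = 163 pM.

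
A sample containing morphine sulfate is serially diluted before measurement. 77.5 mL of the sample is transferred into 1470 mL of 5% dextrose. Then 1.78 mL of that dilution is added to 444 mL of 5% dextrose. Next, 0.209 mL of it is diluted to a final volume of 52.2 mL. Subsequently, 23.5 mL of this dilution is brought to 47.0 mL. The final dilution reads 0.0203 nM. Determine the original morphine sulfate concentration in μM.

Overall dilution factor = 19.97 × 250.4 × 249.8 × 2 = 2.50 × 10⁶.
Original = 0.0203 nM × 2.50 × 10⁶ = 5.07 × 10⁴ nM = 50.7 μM.

50.7 μM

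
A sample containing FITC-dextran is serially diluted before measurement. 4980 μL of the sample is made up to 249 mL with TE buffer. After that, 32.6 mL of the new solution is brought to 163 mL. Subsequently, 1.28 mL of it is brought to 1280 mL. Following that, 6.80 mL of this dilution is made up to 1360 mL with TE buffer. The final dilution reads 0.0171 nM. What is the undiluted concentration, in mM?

0.855 mM

Overall dilution factor = 50 × 5 × 1000 × 200 = 5.00 × 10⁷.
Original = 0.0171 nM × 5.00 × 10⁷ = 8.55 × 10⁵ nM = 0.855 mM.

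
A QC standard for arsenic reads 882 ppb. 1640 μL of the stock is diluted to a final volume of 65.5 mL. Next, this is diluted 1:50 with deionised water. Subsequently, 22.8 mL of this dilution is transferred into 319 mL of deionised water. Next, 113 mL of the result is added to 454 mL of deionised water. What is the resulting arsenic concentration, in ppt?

5.87 ppt

Overall dilution factor = 39.94 × 50 × 14.99 × 5.018 = 1.50 × 10⁵.
882 ppb / 1.50 × 10⁵ = 5.87 × 10⁻³ ppb = 5.87 ppt.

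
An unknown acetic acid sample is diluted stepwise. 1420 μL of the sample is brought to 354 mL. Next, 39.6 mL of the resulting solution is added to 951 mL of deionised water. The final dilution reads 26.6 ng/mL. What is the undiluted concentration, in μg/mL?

166 μg/mL

Overall dilution factor = 249.3 × 25.02 = 6236.
Original = 26.6 ng/mL × 6236 = 1.66 × 10⁵ ng/mL = 166 μg/mL.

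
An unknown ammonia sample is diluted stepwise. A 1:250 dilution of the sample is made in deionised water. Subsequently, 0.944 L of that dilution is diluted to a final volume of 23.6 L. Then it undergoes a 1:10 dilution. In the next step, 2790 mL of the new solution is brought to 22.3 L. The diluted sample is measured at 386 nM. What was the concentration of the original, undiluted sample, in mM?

193 mM

Overall dilution factor = 250 × 25 × 10 × 7.993 = 5.00 × 10⁵.
Original = 386 nM × 5.00 × 10⁵ = 1.93 × 10⁸ nM = 193 mM.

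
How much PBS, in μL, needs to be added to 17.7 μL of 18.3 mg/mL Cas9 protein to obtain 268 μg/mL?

268 μg/mL = 0.268 mg/mL.
V₂ = C₁V₁/C₂ = 18.3 × 17.7 / 0.268 = 1209 μL.
Diluent to add = V₂ − V₁ = 1209 − 17.7 = 1190 μL.

1190 μL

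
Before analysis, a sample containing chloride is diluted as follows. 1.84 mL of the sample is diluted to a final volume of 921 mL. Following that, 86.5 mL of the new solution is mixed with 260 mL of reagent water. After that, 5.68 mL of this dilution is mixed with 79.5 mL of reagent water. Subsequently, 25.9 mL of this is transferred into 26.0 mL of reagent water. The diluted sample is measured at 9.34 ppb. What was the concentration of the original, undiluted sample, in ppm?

Overall dilution factor = 500.5 × 4.006 × 15.00 × 2.004 = 6.03 × 10⁴.
Original = 9.34 ppb × 6.03 × 10⁴ = 5.63 × 10⁵ ppb = 563 ppm.

563 ppm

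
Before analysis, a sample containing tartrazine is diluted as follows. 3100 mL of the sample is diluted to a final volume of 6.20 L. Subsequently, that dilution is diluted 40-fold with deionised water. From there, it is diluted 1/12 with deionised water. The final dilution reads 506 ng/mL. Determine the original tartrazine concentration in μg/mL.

Overall dilution factor = 2 × 40 × 12 = 960.
Original = 506 ng/mL × 960 = 4.86 × 10⁵ ng/mL = 486 μg/mL.

486 μg/mL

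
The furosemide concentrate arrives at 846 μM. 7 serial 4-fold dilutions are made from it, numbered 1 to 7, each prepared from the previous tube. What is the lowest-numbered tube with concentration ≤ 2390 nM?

tube 5

Tube n has concentration 846 μM / 4ⁿ.
Need 4ⁿ ≥ 846 μM / 2390 nM = 354, so n ≥ 4.23.
First such tube: n = 5.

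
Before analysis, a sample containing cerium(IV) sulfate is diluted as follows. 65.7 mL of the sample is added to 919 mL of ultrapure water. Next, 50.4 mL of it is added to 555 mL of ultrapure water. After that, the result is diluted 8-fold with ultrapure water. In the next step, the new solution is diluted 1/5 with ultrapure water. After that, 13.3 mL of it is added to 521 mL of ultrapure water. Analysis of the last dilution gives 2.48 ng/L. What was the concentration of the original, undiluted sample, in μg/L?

Overall dilution factor = 14.99 × 12.01 × 8 × 5 × 40.17 = 2.89 × 10⁵.
Original = 2.48 ng/L × 2.89 × 10⁵ = 7.17 × 10⁵ ng/L = 717 μg/L.

717 μg/L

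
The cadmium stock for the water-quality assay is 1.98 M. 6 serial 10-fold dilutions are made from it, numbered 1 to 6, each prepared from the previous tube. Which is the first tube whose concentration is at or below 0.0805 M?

Tube n has concentration 1.98 M / 10ⁿ.
Need 10ⁿ ≥ 1.98 M / 0.0805 M = 24.6, so n ≥ 1.39.
First such tube: n = 2.

tube 2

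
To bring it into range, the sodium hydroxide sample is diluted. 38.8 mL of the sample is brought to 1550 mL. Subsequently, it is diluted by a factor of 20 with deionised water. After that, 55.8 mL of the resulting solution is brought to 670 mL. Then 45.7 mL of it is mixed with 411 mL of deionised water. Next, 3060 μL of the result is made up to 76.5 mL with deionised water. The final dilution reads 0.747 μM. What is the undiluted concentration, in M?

1.79 M

Overall dilution factor = 39.95 × 20 × 12.01 × 9.993 × 25 = 2.40 × 10⁶.
Original = 0.747 μM × 2.40 × 10⁶ = 1.79 × 10⁶ μM = 1.79 M.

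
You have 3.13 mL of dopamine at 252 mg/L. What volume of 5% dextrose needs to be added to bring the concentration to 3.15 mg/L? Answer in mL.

V₂ = C₁V₁/C₂ = 252 × 3.13 / 3.15 = 250 mL.
Diluent to add = V₂ − V₁ = 250 − 3.13 = 247 mL.

247 mL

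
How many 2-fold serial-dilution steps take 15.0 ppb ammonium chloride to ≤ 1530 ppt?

4

Need 2ⁿ ≥ 9.80, so n ≥ log(9.80)/log(2) = 3.29.
Minimum whole steps: n = 4.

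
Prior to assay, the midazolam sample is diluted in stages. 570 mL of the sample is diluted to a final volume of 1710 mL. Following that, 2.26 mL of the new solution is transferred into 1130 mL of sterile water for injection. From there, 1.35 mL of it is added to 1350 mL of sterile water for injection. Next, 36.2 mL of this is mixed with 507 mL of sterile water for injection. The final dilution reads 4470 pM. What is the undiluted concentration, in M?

Overall dilution factor = 3 × 501 × 1001 × 15.01 = 2.26 × 10⁷.
Original = 4470 pM × 2.26 × 10⁷ = 1.01 × 10¹¹ pM = 0.101 M.

0.101 M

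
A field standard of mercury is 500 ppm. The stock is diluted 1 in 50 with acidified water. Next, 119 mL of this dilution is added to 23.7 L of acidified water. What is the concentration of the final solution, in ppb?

50.0 ppb

Overall dilution factor = 50 × 200.2 = 1.00 × 10⁴.
500 ppm / 1.00 × 10⁴ = 0.0500 ppm = 50.0 ppb.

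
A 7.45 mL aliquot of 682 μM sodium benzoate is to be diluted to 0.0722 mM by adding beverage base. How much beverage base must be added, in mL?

62.9 mL

0.0722 mM = 72.2 μM.
V₂ = C₁V₁/C₂ = 682 × 7.45 / 72.2 = 70.4 mL.
Diluent to add = V₂ − V₁ = 70.4 − 7.45 = 62.9 mL.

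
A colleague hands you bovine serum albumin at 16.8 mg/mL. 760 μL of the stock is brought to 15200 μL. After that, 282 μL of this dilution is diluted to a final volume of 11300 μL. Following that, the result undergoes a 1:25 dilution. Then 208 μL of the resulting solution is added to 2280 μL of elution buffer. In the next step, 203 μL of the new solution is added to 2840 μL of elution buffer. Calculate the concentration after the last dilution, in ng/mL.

Overall dilution factor = 20 × 40.07 × 25 × 11.96 × 14.99 = 3.59 × 10⁶.
16.8 mg/mL / 3.59 × 10⁶ = 4.68 × 10⁻⁶ mg/mL = 4.68 ng/mL.

4.68 ng/mL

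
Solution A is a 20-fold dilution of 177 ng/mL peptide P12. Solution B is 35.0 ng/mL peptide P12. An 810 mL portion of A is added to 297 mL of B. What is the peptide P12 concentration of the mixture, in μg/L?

15.9 μg/L

C_A = 177 ng/mL / 20 = 8.85 ng/mL.
C_mix = (C_A·V_A + C_B·V_B)/(V_A + V_B) = (8.85×810 + 35.0×297) / 1107 = 15.9 ng/mL = 15.9 μg/L.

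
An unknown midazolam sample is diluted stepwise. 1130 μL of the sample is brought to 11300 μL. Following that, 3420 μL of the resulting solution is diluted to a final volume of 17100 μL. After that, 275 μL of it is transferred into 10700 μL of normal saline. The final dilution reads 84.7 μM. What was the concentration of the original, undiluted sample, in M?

Overall dilution factor = 10 × 5 × 39.91 = 1995.
Original = 84.7 μM × 1995 = 1.69 × 10⁵ μM = 0.169 M.

0.169 M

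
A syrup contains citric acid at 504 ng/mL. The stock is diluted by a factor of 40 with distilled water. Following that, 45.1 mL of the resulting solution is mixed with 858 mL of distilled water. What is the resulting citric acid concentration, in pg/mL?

629 pg/mL

Overall dilution factor = 40 × 20.02 = 801.
504 ng/mL / 801 = 0.629 ng/mL = 629 pg/mL.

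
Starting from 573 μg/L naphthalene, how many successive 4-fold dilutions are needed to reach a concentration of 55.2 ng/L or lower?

Need 4ⁿ ≥ 1.04 × 10⁴, so n ≥ log(1.04 × 10⁴)/log(4) = 6.67.
Minimum whole steps: n = 7.

7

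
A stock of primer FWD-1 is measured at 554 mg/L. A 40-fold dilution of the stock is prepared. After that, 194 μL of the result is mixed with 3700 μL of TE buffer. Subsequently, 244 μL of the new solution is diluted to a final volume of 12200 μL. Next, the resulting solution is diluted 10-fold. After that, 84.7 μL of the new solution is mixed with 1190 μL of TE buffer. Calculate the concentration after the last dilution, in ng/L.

91.7 ng/L

Overall dilution factor = 40 × 20.07 × 50 × 10 × 15.05 = 6.04 × 10⁶.
554 mg/L / 6.04 × 10⁶ = 9.17 × 10⁻⁵ mg/L = 91.7 ng/L.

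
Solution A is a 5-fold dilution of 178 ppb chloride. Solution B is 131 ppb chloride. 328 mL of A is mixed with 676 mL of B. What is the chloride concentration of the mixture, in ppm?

0.0998 ppm

C_A = 178 ppb / 5 = 35.6 ppb.
C_mix = (C_A·V_A + C_B·V_B)/(V_A + V_B) = (35.6×328 + 131×676) / 1004 = 99.8 ppb = 0.0998 ppm.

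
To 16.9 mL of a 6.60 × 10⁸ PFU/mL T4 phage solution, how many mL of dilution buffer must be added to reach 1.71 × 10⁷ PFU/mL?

V₂ = C₁V₁/C₂ = 6.60 × 10⁸ × 16.9 / 1.71 × 10⁷ = 652 mL.
Diluent to add = V₂ − V₁ = 652 − 16.9 = 635 mL.

635 mL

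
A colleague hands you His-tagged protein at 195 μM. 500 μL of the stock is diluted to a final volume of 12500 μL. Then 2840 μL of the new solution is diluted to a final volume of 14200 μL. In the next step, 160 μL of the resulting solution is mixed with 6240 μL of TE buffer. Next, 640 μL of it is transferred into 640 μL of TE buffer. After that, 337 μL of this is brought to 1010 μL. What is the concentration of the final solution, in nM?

6.51 nM

Overall dilution factor = 25 × 5 × 40 × 2 × 2.997 = 3.00 × 10⁴.
195 μM / 3.00 × 10⁴ = 6.51 × 10⁻³ μM = 6.51 nM.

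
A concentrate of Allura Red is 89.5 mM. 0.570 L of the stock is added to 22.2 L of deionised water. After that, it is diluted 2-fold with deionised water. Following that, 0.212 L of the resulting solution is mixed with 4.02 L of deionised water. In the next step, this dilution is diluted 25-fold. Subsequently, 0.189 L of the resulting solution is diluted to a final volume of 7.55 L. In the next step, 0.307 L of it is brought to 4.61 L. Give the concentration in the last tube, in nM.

Overall dilution factor = 39.95 × 2 × 19.96 × 25 × 39.95 × 15.02 = 2.39 × 10⁷.
89.5 mM / 2.39 × 10⁷ = 3.74 × 10⁻⁶ mM = 3.74 nM.

3.74 nM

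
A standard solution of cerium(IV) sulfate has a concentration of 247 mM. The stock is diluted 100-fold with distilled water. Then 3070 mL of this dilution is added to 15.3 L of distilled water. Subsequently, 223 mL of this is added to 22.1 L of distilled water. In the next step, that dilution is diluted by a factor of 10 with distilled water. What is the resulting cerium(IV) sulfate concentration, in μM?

Overall dilution factor = 100 × 5.984 × 100.1 × 10 = 5.99 × 10⁵.
247 mM / 5.99 × 10⁵ = 4.12 × 10⁻⁴ mM = 0.412 μM.

0.412 μM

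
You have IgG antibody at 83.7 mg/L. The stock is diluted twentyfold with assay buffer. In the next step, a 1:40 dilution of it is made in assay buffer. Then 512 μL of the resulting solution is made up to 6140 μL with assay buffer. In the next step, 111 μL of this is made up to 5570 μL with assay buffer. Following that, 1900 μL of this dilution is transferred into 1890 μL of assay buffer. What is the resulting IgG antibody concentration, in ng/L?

Overall dilution factor = 20 × 40 × 11.99 × 50.18 × 1.995 = 9.60 × 10⁵.
83.7 mg/L / 9.60 × 10⁵ = 8.72 × 10⁻⁵ mg/L = 87.2 ng/L.

87.2 ng/L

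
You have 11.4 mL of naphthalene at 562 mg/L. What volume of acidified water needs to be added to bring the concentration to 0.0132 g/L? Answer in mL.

0.0132 g/L = 13.2 mg/L.
V₂ = C₁V₁/C₂ = 562 × 11.4 / 13.2 = 485 mL.
Diluent to add = V₂ − V₁ = 485 − 11.4 = 474 mL.

474 mL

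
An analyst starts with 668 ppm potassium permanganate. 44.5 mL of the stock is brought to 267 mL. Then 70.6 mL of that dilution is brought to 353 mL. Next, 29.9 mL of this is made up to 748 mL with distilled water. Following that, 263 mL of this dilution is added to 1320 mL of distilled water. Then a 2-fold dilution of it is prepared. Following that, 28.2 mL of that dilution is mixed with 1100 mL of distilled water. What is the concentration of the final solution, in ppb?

1.85 ppb

Overall dilution factor = 6 × 5 × 25.02 × 6.019 × 2 × 40.01 = 3.61 × 10⁵.
668 ppm / 3.61 × 10⁵ = 1.85 × 10⁻³ ppm = 1.85 ppb.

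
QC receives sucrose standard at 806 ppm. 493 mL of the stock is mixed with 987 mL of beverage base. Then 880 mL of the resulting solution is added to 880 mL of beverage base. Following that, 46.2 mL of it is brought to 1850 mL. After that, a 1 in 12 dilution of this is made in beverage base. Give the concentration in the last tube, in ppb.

279 ppb

Overall dilution factor = 3.002 × 2 × 40.04 × 12 = 2885.
806 ppm / 2885 = 0.279 ppm = 279 ppb.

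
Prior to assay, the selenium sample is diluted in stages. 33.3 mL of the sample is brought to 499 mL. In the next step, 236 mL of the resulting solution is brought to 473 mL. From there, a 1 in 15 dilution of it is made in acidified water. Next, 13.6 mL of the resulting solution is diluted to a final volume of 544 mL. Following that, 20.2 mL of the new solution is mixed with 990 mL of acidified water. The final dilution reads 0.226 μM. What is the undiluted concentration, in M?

Overall dilution factor = 14.98 × 2.004 × 15 × 40 × 50.01 = 9.01 × 10⁵.
Original = 0.226 μM × 9.01 × 10⁵ = 2.04 × 10⁵ μM = 0.204 M.

0.204 M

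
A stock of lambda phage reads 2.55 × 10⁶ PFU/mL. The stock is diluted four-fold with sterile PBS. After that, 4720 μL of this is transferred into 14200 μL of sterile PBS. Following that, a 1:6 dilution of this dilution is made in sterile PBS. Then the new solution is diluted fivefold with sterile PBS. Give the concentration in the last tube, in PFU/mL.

5300 PFU/mL

Overall dilution factor = 4 × 4.008 × 6 × 5 = 481.
2.55 × 10⁶ PFU/mL / 481 = 5300 PFU/mL.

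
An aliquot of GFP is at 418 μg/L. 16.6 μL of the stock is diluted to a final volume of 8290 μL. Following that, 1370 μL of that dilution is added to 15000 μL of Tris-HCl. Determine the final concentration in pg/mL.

Overall dilution factor = 499.4 × 11.95 = 5967.
418 μg/L / 5967 = 0.0700 μg/L = 70.0 pg/mL.

70.0 pg/mL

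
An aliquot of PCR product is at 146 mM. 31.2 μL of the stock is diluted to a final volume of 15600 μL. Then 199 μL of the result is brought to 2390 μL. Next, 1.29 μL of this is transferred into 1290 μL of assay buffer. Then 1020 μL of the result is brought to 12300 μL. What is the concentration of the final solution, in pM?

2010 pM

Overall dilution factor = 500 × 12.01 × 1001 × 12.06 = 7.25 × 10⁷.
146 mM / 7.25 × 10⁷ = 2.01 × 10⁻⁶ mM = 2010 pM.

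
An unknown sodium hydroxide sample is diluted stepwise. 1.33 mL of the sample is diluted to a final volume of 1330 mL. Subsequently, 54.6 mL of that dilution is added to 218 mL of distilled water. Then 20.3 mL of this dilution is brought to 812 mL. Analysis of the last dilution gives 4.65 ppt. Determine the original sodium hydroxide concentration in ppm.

0.929 ppm

Overall dilution factor = 1000 × 4.993 × 40 = 2.00 × 10⁵.
Original = 4.65 ppt × 2.00 × 10⁵ = 9.29 × 10⁵ ppt = 0.929 ppm.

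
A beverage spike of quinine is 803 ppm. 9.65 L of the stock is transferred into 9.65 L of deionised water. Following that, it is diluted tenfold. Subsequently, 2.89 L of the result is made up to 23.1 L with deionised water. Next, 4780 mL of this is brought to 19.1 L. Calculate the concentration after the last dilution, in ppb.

Overall dilution factor = 2 × 10 × 7.993 × 3.996 = 639.
803 ppm / 639 = 1.26 ppm = 1260 ppb.

1260 ppb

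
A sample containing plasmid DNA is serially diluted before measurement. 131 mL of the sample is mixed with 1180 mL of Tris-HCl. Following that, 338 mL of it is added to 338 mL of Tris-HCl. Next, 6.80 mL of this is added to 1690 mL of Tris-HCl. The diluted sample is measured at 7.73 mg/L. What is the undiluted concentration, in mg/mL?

Overall dilution factor = 10.01 × 2 × 249.5 = 4994.
Original = 7.73 mg/L × 4994 = 3.86 × 10⁴ mg/L = 38.6 mg/mL.

38.6 mg/mL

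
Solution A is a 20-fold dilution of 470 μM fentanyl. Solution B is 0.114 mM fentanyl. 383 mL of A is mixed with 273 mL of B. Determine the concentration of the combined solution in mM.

C_A = 470 μM / 20 = 23.5 μM.
C_B = 0.114 mM = 114 μM.
C_mix = (C_A·V_A + C_B·V_B)/(V_A + V_B) = (23.5×383 + 114×273) / 656.0 = 61.2 μM = 0.0612 mM.

0.0612 mM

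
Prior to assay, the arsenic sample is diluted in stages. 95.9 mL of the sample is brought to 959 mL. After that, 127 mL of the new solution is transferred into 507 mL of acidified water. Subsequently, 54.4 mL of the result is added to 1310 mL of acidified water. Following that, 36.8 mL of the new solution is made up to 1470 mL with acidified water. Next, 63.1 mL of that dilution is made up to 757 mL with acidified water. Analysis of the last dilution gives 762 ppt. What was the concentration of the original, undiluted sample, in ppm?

457 ppm

Overall dilution factor = 10 × 4.992 × 25.08 × 39.95 × 12.00 = 6.00 × 10⁵.
Original = 762 ppt × 6.00 × 10⁵ = 4.57 × 10⁸ ppt = 457 ppm.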